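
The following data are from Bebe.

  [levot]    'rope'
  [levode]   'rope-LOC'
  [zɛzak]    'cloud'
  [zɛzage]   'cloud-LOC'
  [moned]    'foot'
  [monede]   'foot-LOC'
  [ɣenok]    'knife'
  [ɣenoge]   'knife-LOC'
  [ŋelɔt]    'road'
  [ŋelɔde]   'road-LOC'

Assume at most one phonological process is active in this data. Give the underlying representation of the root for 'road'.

The root 'road' surfaces as [ŋelɔt] and [ŋelɔde], with a stem-final [t] ~ [d] alternation.
Compare 'foot', with invariant [d] in [moned] and [monede]: an analysis with underlying /d/ and a rule producing [t] in isolation would wrongly predict alternation here too.
So /t/ is underlying, and a rule of intervocalic voicing — voiceless stops become voiced between vowels — gives [d].
The underlying form of 'road' is therefore /ŋelɔt/.

/ŋelɔt/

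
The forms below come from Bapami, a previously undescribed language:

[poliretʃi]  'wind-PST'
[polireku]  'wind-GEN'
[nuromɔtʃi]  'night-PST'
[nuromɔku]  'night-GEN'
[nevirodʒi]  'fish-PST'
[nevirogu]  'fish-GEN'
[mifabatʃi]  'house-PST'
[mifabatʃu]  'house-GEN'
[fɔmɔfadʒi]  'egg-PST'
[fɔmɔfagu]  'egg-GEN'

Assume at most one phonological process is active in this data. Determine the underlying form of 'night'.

/nuromɔk/

'night' shows [tʃ] ~ [k] at the end of the stem ([nuromɔtʃi] vs [nuromɔku]).
Compare 'house', with invariant [tʃ] in [mifabatʃi] and [mifabatʃu]: an analysis with underlying /tʃ/ and a rule producing [k] before the GEN suffix would wrongly predict alternation here too.
The underlying segment must be /k/; /k/ and /g/ become palato-alveolar [tʃ] and [dʒ] before a front vowel, yielding [tʃ] there.
So 'night' = /nuromɔk/.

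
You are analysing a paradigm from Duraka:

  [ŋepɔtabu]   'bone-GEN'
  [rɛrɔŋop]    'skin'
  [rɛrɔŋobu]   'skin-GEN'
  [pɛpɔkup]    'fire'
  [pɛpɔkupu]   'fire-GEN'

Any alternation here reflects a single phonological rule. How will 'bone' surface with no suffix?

The stem for 'skin' ends in [p] in [rɛrɔŋop] but [b] in [rɛrɔŋobu].
If /p/ were underlying and a rule turned it into [b] before the GEN suffix, 'fire' would also alternate; but it has [p] in both [pɛpɔkup] and [pɛpɔkupu].
The underlying segment must be /b/; voiced obstruents become voiceless word-finally, yielding [p] there.
From [ŋepɔtabu] the stem 'bone' is /ŋepɔtab/; word-finally this yields [ŋepɔtap].

[ŋepɔtap]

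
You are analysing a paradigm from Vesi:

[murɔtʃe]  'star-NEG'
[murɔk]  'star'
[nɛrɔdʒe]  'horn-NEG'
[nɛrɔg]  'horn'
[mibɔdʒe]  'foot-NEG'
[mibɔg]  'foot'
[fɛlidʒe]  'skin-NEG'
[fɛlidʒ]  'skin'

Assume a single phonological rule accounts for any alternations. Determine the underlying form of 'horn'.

In [nɛrɔdʒe] and [nɛrɔg] the final segment of 'horn' alternates: [dʒ] ~ [g].
Compare 'skin', with invariant [dʒ] in [fɛlidʒe] and [fɛlidʒ]: an analysis with underlying /dʒ/ and a rule producing [g] in isolation would wrongly predict alternation here too.
So /g/ is underlying, and a rule of palatalization before a front vowel — /k/ and /g/ become palato-alveolar [tʃ] and [dʒ] before a front vowel — gives [dʒ].
The underlying form of 'horn' is therefore /nɛrɔg/.

/nɛrɔg/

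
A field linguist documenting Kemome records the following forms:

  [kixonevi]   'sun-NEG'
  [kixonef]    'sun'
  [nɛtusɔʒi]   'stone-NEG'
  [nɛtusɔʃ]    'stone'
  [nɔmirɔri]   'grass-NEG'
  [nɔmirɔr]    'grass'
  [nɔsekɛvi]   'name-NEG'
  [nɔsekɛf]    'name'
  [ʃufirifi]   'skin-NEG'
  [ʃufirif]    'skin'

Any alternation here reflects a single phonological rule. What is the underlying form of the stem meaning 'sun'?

/kixonev/

'sun' shows [v] ~ [f] at the end of the stem ([kixonevi] vs [kixonef]).
The stem 'skin' ([ʃufirifi], [ʃufirif]) shows [f] unchanged in both environments, so [f] cannot be basic with [v] derived before the NEG suffix.
The underlying segment must be /v/; voiced obstruents become voiceless word-finally, yielding [f] there.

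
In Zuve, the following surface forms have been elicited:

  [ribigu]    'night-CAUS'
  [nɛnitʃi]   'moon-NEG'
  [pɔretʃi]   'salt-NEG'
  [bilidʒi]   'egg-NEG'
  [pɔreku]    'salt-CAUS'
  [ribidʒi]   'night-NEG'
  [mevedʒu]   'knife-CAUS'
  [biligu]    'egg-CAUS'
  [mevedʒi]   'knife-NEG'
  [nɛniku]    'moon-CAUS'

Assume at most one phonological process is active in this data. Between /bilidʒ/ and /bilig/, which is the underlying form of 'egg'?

The stem for 'egg' ends in [dʒ] in [bilidʒi] but [g] in [biligu].
Compare 'knife', with invariant [dʒ] in [mevedʒi] and [mevedʒu]: an analysis with underlying /dʒ/ and a rule producing [g] before the CAUS suffix would wrongly predict alternation here too.
So /g/ is underlying, and a rule of palatalization before a front vowel — /k/ and /g/ become palato-alveolar [tʃ] and [dʒ] before a front vowel — gives [dʒ].

/bilig/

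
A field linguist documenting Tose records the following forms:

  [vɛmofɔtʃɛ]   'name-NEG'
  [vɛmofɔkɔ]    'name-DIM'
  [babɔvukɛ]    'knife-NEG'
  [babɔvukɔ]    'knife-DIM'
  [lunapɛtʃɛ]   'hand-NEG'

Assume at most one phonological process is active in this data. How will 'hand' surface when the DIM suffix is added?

[lunapɛkɔ]

'name' shows [tʃ] ~ [k] at the end of the stem ([vɛmofɔtʃɛ] vs [vɛmofɔkɔ]).
The stem 'knife' ([babɔvukɛ], [babɔvukɔ]) shows [k] unchanged in both environments, so [k] cannot be basic with [tʃ] derived before the NEG suffix.
Therefore /tʃ/ is basic and [k] is derived by depalatalization (palato-alveolar /tʃ/ becomes [k] when no front vowel follows).
From [lunapɛtʃɛ] the stem 'hand' is /lunapɛtʃ/; when no front vowel follows this yields [lunapɛkɔ].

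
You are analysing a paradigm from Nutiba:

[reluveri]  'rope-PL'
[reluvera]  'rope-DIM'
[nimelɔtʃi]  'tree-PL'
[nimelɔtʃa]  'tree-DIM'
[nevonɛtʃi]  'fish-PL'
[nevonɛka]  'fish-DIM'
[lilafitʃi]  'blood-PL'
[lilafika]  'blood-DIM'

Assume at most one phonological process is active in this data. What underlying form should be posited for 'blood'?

The root 'blood' surfaces as [lilafitʃi] and [lilafika], with a stem-final [tʃ] ~ [k] alternation.
Compare 'tree', with invariant [tʃ] in [nimelɔtʃi] and [nimelɔtʃa]: an analysis with underlying /tʃ/ and a rule producing [k] before the DIM suffix would wrongly predict alternation here too.
So /k/ is underlying, and a rule of palatalization before a front vowel — /k/ becomes palato-alveolar [tʃ] before a front vowel — gives [tʃ].
So 'blood' = /lilafik/.

/lilafik/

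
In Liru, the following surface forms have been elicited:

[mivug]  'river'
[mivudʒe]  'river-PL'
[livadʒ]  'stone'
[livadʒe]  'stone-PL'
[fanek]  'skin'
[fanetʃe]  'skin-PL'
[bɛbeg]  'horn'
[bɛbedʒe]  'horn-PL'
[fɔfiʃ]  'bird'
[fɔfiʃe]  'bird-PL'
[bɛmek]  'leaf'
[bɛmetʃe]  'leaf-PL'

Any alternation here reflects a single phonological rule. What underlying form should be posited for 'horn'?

'horn' shows [g] ~ [dʒ] at the end of the stem ([bɛbeg] vs [bɛbedʒe]).
But 'stone' keeps [dʒ] in both environments ([livadʒ], [livadʒe]), so there is no rule changing /dʒ/ to [g] in isolation.
The underlying segment must be /g/; /k/ and /g/ become palato-alveolar [tʃ] and [dʒ] before a front vowel, yielding [dʒ] there.
Hence 'horn' is /bɛbeg/ underlyingly.

/bɛbeg/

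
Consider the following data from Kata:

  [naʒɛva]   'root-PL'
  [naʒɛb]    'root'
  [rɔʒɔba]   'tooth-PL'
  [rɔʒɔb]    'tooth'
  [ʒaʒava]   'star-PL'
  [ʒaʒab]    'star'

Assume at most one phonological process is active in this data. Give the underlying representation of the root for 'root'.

/naʒɛv/

In [naʒɛva] and [naʒɛb] the final segment of 'root' alternates: [v] ~ [b].
The stem 'tooth' ([rɔʒɔba], [rɔʒɔb]) shows [b] unchanged in both environments, so [b] cannot be basic with [v] derived before the PL suffix.
So /v/ is underlying, and a rule of word-final hardening — voiced fricatives become stops word-finally — gives [b].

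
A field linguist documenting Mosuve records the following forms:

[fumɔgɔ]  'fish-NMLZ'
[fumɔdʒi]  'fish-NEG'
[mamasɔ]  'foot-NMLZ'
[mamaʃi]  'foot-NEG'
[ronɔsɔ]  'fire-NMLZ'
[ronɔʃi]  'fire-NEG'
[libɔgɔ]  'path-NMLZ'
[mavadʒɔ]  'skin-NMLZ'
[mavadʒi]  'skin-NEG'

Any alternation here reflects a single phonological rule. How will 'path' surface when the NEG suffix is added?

In [fumɔgɔ] and [fumɔdʒi] the final segment of 'fish' alternates: [g] ~ [dʒ].
But 'skin' keeps [dʒ] in both environments ([mavadʒɔ], [mavadʒi]), so there is no rule changing /dʒ/ to [g] before the NMLZ suffix.
The alternation reflects palatalization before a front vowel: /g/ and /s/ become palato-alveolar [dʒ] and [ʃ] before a front vowel. /g/ is underlying.
From [libɔgɔ] the stem 'path' is /libɔg/; before a front vowel this yields [libɔdʒi].

[libɔdʒi]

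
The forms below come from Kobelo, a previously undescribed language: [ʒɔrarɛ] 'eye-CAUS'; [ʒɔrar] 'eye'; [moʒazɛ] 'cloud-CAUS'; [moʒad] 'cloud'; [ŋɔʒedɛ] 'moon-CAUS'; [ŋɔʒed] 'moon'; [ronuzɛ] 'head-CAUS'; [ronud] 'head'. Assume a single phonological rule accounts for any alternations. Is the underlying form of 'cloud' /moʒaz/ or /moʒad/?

'cloud' shows [z] ~ [d] at the end of the stem ([moʒazɛ] vs [moʒad]).
The stem 'moon' ([ŋɔʒedɛ], [ŋɔʒed]) shows [d] unchanged in both environments, so [d] cannot be basic with [z] derived before the CAUS suffix.
Therefore /z/ is basic and [d] is derived by word-final hardening (voiced fricatives become stops word-finally).

/moʒaz/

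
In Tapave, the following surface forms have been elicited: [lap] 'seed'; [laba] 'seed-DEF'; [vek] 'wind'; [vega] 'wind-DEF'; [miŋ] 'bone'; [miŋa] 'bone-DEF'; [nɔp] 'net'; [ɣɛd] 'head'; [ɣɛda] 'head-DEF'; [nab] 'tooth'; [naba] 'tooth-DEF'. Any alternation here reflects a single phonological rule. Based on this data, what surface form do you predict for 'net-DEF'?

In [lap] and [laba] the final segment of 'seed' alternates: [p] ~ [b].
If /b/ were underlying and a rule turned it into [p] in isolation, 'tooth' would also alternate; but it has [b] in both [nab] and [naba].
The alternation reflects intervocalic voicing: voiceless stops become voiced between vowels. /p/ is underlying.
From [nɔp] the stem 'net' is /nɔp/; between vowels this yields [nɔba].

[nɔba]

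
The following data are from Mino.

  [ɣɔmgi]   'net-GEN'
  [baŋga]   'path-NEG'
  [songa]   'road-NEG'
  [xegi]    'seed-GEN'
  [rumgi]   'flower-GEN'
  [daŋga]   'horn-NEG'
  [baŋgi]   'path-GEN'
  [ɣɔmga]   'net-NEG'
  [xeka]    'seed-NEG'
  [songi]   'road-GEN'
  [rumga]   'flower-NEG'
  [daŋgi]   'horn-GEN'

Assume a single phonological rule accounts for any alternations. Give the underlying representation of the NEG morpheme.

The NEG morpheme has two allomorphs, [-ga] and [-ka].
By contrast the GEN suffix keeps its initial [g] throughout — that segment must be underlying.
The NEG suffix is therefore /-ka/ underlyingly, with post-nasal voicing: voiceless stops become voiced after a nasal.

/-ka/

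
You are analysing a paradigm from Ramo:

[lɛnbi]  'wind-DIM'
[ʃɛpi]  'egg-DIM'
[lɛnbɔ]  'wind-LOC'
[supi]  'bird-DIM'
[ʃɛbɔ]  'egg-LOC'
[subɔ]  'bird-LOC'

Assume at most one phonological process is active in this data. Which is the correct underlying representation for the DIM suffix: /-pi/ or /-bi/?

/-pi/

The DIM morpheme has two allomorphs, [-bi] and [-pi].
By contrast the LOC suffix keeps its initial [b] throughout — that segment must be underlying.
The DIM suffix is therefore /-pi/ underlyingly, with post-nasal voicing: voiceless stops become voiced after a nasal.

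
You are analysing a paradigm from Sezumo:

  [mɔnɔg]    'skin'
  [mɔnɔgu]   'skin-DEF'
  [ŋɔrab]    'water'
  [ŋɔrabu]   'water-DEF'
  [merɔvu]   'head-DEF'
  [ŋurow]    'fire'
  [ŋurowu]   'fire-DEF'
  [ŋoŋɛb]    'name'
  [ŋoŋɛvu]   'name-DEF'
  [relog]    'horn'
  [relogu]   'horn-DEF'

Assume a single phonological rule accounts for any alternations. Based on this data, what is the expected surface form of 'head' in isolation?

[merɔb]

'name' shows [b] ~ [v] at the end of the stem ([ŋoŋɛb] vs [ŋoŋɛvu]).
If /b/ were underlying and a rule turned it into [v] before the DEF suffix, 'water' would also alternate; but it has [b] in both [ŋɔrab] and [ŋɔrabu].
The underlying segment must be /v/; voiced fricatives become stops word-finally, yielding [b] there.
From [merɔvu] the stem 'head' is /merɔv/; word-finally this yields [merɔb].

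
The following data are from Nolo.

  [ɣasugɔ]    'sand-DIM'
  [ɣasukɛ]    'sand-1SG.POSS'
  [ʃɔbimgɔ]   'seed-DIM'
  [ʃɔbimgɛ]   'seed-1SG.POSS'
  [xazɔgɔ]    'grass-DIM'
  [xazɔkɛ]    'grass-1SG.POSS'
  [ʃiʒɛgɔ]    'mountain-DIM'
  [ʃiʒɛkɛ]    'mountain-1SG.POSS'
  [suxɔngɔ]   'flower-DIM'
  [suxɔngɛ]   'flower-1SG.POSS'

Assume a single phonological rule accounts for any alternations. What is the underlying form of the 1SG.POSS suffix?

The 1SG.POSS suffix surfaces as [-gɛ] and [-kɛ], depending on the final segment of the stem.
The DIM suffix, which begins with [g], is invariant after every stem; so [g] is not altered by any rule here.
The 1SG.POSS suffix is therefore /-kɛ/ underlyingly, with post-nasal voicing: voiceless stops become voiced after a nasal.

/-kɛ/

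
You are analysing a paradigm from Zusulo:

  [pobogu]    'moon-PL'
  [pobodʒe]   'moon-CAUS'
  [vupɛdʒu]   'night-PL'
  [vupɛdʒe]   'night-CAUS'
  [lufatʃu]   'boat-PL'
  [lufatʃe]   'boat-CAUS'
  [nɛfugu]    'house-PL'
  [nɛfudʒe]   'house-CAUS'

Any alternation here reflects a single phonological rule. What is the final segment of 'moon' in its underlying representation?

The root 'moon' surfaces as [pobogu] and [pobodʒe], with a stem-final [g] ~ [dʒ] alternation.
If /dʒ/ were underlying and a rule turned it into [g] before the PL suffix, 'night' would also alternate; but it has [dʒ] in both [vupɛdʒu] and [vupɛdʒe].
Therefore /g/ is basic and [dʒ] is derived by palatalization before a front vowel (/g/ becomes palato-alveolar [dʒ] before a front vowel).

/g/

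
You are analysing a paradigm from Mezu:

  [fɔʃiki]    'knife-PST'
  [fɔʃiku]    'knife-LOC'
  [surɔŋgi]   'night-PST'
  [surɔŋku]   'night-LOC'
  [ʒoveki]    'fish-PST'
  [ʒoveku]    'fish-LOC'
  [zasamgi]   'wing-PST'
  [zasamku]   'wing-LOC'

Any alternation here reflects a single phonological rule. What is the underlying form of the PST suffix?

The PST suffix surfaces as [-gi] and [-ki], depending on the final segment of the stem.
The LOC suffix, which begins with [k], is invariant after every stem; so [k] is not altered by any rule here.
The PST suffix is therefore /-gi/ underlyingly, with post-vocalic devoicing: voiced stops become voiceless after a vowel.

/-gi/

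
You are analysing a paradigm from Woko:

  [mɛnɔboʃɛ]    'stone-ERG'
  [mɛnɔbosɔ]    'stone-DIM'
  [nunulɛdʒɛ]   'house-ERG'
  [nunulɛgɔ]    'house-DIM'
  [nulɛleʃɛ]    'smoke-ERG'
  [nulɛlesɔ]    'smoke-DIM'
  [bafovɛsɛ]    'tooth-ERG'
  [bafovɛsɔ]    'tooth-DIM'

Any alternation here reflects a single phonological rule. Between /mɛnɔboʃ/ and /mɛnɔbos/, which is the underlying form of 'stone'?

'stone' shows [ʃ] ~ [s] at the end of the stem ([mɛnɔboʃɛ] vs [mɛnɔbosɔ]).
But 'tooth' keeps [s] in both environments ([bafovɛsɛ], [bafovɛsɔ]), so there is no rule changing /s/ to [ʃ] before the ERG suffix.
Therefore /ʃ/ is basic and [s] is derived by depalatalization (palato-alveolar /dʒ/ and /ʃ/ become [g] and [s] when no front vowel follows).

/mɛnɔboʃ/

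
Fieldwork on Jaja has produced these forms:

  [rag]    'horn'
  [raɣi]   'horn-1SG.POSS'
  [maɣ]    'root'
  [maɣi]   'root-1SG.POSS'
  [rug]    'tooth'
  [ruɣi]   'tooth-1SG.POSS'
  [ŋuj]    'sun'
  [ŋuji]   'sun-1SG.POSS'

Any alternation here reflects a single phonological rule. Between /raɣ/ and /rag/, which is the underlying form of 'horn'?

/rag/

In [rag] and [raɣi] the final segment of 'horn' alternates: [g] ~ [ɣ].
Compare 'root', with invariant [ɣ] in [maɣ] and [maɣi]: an analysis with underlying /ɣ/ and a rule producing [g] in isolation would wrongly predict alternation here too.
The underlying segment must be /g/; voiced stops become fricatives between vowels, yielding [ɣ] there.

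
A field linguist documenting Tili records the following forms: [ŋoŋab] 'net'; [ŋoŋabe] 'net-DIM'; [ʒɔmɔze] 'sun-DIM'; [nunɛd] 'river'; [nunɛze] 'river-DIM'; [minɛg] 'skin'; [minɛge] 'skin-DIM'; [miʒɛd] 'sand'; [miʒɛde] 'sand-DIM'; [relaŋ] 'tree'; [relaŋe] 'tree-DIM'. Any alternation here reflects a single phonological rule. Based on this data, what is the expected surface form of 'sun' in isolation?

[ʒɔmɔd]

In [nunɛd] and [nunɛze] the final segment of 'river' alternates: [d] ~ [z].
The stem 'sand' ([miʒɛd], [miʒɛde]) shows [d] unchanged in both environments, so [d] cannot be basic with [z] derived before the DIM suffix.
The alternation reflects word-final hardening: voiced fricatives become stops word-finally. /z/ is underlying.
The one attested form of 'sun', [ʒɔmɔze], shows underlying /ʒɔmɔz/. Applying the same rule word-finally gives [ʒɔmɔd].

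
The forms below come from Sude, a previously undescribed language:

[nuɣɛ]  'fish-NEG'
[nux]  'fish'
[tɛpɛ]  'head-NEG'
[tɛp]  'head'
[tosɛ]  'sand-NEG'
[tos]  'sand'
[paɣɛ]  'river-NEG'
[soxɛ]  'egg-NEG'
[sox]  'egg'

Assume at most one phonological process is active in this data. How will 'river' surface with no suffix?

[pax]

The root 'fish' surfaces as [nuɣɛ] and [nux], with a stem-final [ɣ] ~ [x] alternation.
If /x/ were underlying and a rule turned it into [ɣ] before the NEG suffix, 'egg' would also alternate; but it has [x] in both [soxɛ] and [sox].
The underlying segment must be /ɣ/; voiced obstruents become voiceless word-finally, yielding [x] there.
From [paɣɛ] the stem 'river' is /paɣ/; word-finally this yields [pax].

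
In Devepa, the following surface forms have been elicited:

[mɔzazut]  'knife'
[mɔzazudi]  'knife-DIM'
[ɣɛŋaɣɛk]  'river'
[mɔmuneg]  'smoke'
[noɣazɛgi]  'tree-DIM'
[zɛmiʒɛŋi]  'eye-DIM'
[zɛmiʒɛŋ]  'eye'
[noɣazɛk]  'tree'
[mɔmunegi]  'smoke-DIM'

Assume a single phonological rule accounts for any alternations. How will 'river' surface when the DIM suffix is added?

The root 'tree' surfaces as [noɣazɛgi] and [noɣazɛk], with a stem-final [g] ~ [k] alternation.
If /g/ were underlying and a rule turned it into [k] in isolation, 'smoke' would also alternate; but it has [g] in both [mɔmunegi] and [mɔmuneg].
So /k/ is underlying, and a rule of intervocalic voicing — voiceless stops become voiced between vowels — gives [g].
From [ɣɛŋaɣɛk] the stem 'river' is /ɣɛŋaɣɛk/; between vowels this yields [ɣɛŋaɣɛgi].

[ɣɛŋaɣɛgi]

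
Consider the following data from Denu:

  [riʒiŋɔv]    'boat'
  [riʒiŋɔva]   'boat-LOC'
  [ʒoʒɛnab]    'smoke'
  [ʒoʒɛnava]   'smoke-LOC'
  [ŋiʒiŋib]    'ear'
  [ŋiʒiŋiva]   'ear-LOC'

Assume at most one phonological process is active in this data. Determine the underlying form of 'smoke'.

/ʒoʒɛnab/

In [ʒoʒɛnab] and [ʒoʒɛnava] the final segment of 'smoke' alternates: [b] ~ [v].
But 'boat' keeps [v] in both environments ([riʒiŋɔv], [riʒiŋɔva]), so there is no rule changing /v/ to [b] in isolation.
Therefore /b/ is basic and [v] is derived by intervocalic spirantization (voiced stops become fricatives between vowels).
So 'smoke' = /ʒoʒɛnab/.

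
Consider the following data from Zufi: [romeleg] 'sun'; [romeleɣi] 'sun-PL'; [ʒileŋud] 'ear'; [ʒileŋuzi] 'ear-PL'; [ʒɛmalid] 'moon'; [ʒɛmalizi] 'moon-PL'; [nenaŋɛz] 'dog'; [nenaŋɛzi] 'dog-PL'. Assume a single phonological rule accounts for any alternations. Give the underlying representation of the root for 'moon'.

The stem for 'moon' ends in [d] in [ʒɛmalid] but [z] in [ʒɛmalizi].
The stem 'dog' ([nenaŋɛz], [nenaŋɛzi]) shows [z] unchanged in both environments, so [z] cannot be basic with [d] derived in isolation.
So /d/ is underlying, and a rule of intervocalic spirantization — voiced stops become fricatives between vowels — gives [z].
The underlying form of 'moon' is therefore /ʒɛmalid/.

/ʒɛmalid/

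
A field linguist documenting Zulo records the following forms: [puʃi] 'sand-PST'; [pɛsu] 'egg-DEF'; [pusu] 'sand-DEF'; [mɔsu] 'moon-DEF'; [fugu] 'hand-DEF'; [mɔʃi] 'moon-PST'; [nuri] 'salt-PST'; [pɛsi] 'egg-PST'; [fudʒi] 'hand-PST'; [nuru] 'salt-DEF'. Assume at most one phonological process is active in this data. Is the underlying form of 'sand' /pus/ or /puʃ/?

/puʃ/

'sand' shows [s] ~ [ʃ] at the end of the stem ([pusu] vs [puʃi]).
But 'egg' keeps [s] in both environments ([pɛsu], [pɛsi]), so there is no rule changing /s/ to [ʃ] before the PST suffix.
Therefore /ʃ/ is basic and [s] is derived by depalatalization (palato-alveolar /dʒ/ and /ʃ/ become [g] and [s] when no front vowel follows).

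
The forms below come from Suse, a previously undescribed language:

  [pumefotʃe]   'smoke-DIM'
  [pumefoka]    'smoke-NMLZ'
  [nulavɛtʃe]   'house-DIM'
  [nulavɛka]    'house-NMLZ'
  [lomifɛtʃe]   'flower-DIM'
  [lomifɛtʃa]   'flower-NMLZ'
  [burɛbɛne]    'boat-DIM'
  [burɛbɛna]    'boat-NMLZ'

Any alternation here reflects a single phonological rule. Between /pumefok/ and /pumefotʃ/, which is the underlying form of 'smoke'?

/pumefok/

The root 'smoke' surfaces as [pumefotʃe] and [pumefoka], with a stem-final [tʃ] ~ [k] alternation.
If /tʃ/ were underlying and a rule turned it into [k] before the NMLZ suffix, 'flower' would also alternate; but it has [tʃ] in both [lomifɛtʃe] and [lomifɛtʃa].
So /k/ is underlying, and a rule of palatalization before a front vowel — /k/ becomes palato-alveolar [tʃ] before a front vowel — gives [tʃ].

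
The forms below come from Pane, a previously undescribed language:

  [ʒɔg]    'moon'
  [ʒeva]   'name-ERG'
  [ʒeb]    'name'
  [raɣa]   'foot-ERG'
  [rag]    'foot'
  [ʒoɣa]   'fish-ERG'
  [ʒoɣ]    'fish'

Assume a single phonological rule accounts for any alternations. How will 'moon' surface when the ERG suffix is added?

[ʒɔɣa]

The stem for 'foot' ends in [ɣ] in [raɣa] but [g] in [rag].
The stem 'fish' ([ʒoɣa], [ʒoɣ]) shows [ɣ] unchanged in both environments, so [ɣ] cannot be basic with [g] derived in isolation.
So /g/ is underlying, and a rule of intervocalic spirantization — voiced stops become fricatives between vowels — gives [ɣ].
The one attested form of 'moon', [ʒɔg], shows underlying /ʒɔg/. Applying the same rule between vowels gives [ʒɔɣa].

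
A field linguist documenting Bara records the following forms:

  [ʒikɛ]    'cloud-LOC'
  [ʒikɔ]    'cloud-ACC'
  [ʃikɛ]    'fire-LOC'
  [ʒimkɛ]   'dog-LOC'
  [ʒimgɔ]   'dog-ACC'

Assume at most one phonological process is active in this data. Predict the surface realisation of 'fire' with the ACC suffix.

[ʃikɔ]

The ACC suffix surfaces as [-gɔ] and [-kɔ], depending on the final segment of the stem.
By contrast the LOC suffix keeps its initial [k] throughout — that segment must be underlying.
So the underlying form is /-gɔ/, and voiced stops become voiceless after a vowel.
After 'fire', which ends in a vowel, the suffix surfaces as [-kɔ], giving [ʃikɔ].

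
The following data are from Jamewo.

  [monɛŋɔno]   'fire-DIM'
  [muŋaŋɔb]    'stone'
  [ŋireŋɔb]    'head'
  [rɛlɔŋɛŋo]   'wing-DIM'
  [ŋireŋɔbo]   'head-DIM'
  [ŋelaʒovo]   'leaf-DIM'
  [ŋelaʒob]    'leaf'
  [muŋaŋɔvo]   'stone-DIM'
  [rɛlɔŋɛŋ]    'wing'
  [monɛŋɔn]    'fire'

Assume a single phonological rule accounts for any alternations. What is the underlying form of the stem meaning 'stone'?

In [muŋaŋɔb] and [muŋaŋɔvo] the final segment of 'stone' alternates: [b] ~ [v].
The stem 'head' ([ŋireŋɔb], [ŋireŋɔbo]) shows [b] unchanged in both environments, so [b] cannot be basic with [v] derived before the DIM suffix.
So /v/ is underlying, and a rule of word-final hardening — voiced fricatives become stops word-finally — gives [b].
The underlying form of 'stone' is therefore /muŋaŋɔv/.

/muŋaŋɔv/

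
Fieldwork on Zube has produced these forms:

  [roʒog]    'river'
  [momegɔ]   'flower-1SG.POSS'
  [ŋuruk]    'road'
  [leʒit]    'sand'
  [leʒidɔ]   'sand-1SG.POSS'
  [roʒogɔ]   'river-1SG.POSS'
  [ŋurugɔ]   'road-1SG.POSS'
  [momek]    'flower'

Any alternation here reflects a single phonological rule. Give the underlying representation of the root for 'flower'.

/momek/

The root 'flower' surfaces as [momegɔ] and [momek], with a stem-final [g] ~ [k] alternation.
The stem 'river' ([roʒogɔ], [roʒog]) shows [g] unchanged in both environments, so [g] cannot be basic with [k] derived in isolation.
The alternation reflects intervocalic voicing: voiceless stops become voiced between vowels. /k/ is underlying.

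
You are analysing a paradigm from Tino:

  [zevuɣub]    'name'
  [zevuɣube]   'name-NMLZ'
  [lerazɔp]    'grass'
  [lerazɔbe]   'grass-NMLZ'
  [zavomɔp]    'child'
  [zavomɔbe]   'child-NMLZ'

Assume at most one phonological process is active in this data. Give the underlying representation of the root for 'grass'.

/lerazɔp/

'grass' shows [p] ~ [b] at the end of the stem ([lerazɔp] vs [lerazɔbe]).
If /b/ were underlying and a rule turned it into [p] in isolation, 'name' would also alternate; but it has [b] in both [zevuɣub] and [zevuɣube].
The alternation reflects intervocalic voicing: voiceless stops become voiced between vowels. /p/ is underlying.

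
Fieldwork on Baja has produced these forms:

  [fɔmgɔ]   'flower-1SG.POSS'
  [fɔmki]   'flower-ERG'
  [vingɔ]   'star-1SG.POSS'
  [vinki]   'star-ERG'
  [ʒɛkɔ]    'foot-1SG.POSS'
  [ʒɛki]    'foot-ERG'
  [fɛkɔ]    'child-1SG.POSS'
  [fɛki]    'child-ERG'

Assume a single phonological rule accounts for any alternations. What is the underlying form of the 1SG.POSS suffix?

/-gɔ/

The 1SG.POSS suffix surfaces as [-gɔ] and [-kɔ], depending on the final segment of the stem.
By contrast the ERG suffix keeps its initial [k] throughout — that segment must be underlying.
So the underlying form is /-gɔ/, and voiced stops become voiceless after a vowel.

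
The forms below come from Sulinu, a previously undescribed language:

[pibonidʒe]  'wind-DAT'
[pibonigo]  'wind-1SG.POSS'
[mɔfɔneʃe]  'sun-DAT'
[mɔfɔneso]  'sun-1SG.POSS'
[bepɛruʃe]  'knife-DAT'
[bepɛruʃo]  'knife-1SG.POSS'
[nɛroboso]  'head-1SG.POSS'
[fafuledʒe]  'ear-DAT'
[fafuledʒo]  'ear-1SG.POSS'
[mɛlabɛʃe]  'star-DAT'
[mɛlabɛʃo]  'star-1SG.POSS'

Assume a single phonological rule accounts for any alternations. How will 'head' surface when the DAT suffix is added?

The root 'sun' surfaces as [mɔfɔneʃe] and [mɔfɔneso], with a stem-final [ʃ] ~ [s] alternation.
The stem 'star' ([mɛlabɛʃe], [mɛlabɛʃo]) shows [ʃ] unchanged in both environments, so [ʃ] cannot be basic with [s] derived before the 1SG.POSS suffix.
The alternation reflects palatalization before a front vowel: /g/ and /s/ become palato-alveolar [dʒ] and [ʃ] before a front vowel. /s/ is underlying.
From [nɛroboso] the stem 'head' is /nɛrobos/; before a front vowel this yields [nɛroboʃe].

[nɛroboʃe]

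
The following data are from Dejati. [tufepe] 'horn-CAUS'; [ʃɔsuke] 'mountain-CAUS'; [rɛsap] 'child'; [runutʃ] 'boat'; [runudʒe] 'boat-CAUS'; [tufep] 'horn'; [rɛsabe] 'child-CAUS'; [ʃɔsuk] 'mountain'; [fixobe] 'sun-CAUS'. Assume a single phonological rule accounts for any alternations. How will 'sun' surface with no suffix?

In [rɛsabe] and [rɛsap] the final segment of 'child' alternates: [b] ~ [p].
But 'horn' keeps [p] in both environments ([tufepe], [tufep]), so there is no rule changing /p/ to [b] before the CAUS suffix.
The alternation reflects word-final obstruent devoicing: voiced obstruents become voiceless word-finally. /b/ is underlying.
The one attested form of 'sun', [fixobe], shows underlying /fixob/. Applying the same rule word-finally gives [fixop].

[fixop]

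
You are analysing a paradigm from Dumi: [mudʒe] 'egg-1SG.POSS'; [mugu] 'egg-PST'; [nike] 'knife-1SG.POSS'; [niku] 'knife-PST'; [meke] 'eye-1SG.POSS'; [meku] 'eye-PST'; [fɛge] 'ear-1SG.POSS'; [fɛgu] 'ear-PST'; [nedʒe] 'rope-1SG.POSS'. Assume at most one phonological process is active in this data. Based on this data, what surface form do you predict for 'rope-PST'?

The stem for 'egg' ends in [dʒ] in [mudʒe] but [g] in [mugu].
If /g/ were underlying and a rule turned it into [dʒ] before the 1SG.POSS suffix, 'ear' would also alternate; but it has [g] in both [fɛge] and [fɛgu].
So /dʒ/ is underlying, and a rule of depalatalization — palato-alveolar /dʒ/ becomes [g] when no front vowel follows — gives [g].
From [nedʒe] the stem 'rope' is /nedʒ/; when no front vowel follows this yields [negu].

[negu]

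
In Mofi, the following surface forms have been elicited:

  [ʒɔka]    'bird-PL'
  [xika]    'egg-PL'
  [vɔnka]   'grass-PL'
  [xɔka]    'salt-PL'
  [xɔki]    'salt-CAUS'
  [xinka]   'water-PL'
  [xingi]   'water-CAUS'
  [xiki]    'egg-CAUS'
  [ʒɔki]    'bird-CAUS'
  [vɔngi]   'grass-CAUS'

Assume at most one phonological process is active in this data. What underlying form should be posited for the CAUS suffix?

The CAUS suffix surfaces as [-gi] and [-ki], depending on the final segment of the stem.
By contrast the PL suffix keeps its initial [k] throughout — that segment must be underlying.
So the underlying form is /-gi/, and voiced stops become voiceless after a vowel.

/-gi/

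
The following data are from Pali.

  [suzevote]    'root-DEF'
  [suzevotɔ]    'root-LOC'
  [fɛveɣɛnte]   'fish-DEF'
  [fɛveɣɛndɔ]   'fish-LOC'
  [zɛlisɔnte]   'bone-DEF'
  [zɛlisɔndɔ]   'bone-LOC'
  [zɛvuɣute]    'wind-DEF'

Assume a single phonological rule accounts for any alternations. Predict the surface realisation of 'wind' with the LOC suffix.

[zɛvuɣutɔ]

The LOC suffix surfaces as [-dɔ] and [-tɔ], depending on the final segment of the stem.
By contrast the DEF suffix keeps its initial [t] throughout — that segment must be underlying.
The LOC suffix is therefore /-dɔ/ underlyingly, with post-vocalic devoicing: voiced stops become voiceless after a vowel.
After 'wind', which ends in a vowel, the suffix surfaces as [-tɔ], giving [zɛvuɣutɔ].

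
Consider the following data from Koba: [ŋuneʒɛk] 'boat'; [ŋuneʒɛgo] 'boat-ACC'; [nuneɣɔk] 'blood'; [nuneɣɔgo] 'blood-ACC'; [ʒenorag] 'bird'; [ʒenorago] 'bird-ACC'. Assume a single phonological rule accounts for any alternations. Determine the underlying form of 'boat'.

'boat' shows [k] ~ [g] at the end of the stem ([ŋuneʒɛk] vs [ŋuneʒɛgo]).
The stem 'bird' ([ʒenorag], [ʒenorago]) shows [g] unchanged in both environments, so [g] cannot be basic with [k] derived in isolation.
The underlying segment must be /k/; voiceless stops become voiced between vowels, yielding [g] there.
Hence 'boat' is /ŋuneʒɛk/ underlyingly.

/ŋuneʒɛk/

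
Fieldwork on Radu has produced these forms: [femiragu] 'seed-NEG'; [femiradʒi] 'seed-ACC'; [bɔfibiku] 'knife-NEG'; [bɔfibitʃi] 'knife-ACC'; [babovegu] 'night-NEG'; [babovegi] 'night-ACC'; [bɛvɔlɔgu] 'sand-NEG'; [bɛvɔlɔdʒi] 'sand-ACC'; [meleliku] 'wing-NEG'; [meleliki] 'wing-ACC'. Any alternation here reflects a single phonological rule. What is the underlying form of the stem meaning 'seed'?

/femiradʒ/

In [femiragu] and [femiradʒi] the final segment of 'seed' alternates: [g] ~ [dʒ].
If /g/ were underlying and a rule turned it into [dʒ] before the ACC suffix, 'night' would also alternate; but it has [g] in both [babovegu] and [babovegi].
The underlying segment must be /dʒ/; palato-alveolar /tʃ/ and /dʒ/ become [k] and [g] when no front vowel follows, yielding [g] there.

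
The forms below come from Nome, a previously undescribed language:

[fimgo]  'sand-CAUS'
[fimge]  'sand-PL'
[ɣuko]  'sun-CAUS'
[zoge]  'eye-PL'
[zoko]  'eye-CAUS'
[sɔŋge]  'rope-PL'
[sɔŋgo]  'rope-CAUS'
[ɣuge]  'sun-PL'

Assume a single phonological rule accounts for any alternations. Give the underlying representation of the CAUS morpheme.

The CAUS morpheme has two allomorphs, [-go] and [-ko].
By contrast the PL suffix keeps its initial [g] throughout — that segment must be underlying.
So the underlying form is /-ko/, and voiceless stops become voiced after a nasal.

/-ko/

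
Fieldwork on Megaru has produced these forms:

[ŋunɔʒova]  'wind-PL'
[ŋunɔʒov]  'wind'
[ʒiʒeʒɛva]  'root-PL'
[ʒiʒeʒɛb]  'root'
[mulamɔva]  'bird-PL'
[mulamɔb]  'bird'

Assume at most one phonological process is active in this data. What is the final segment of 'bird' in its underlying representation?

In [mulamɔva] and [mulamɔb] the final segment of 'bird' alternates: [v] ~ [b].
If /v/ were underlying and a rule turned it into [b] in isolation, 'wind' would also alternate; but it has [v] in both [ŋunɔʒova] and [ŋunɔʒov].
So /b/ is underlying, and a rule of intervocalic spirantization — voiced stops become fricatives between vowels — gives [v].

/b/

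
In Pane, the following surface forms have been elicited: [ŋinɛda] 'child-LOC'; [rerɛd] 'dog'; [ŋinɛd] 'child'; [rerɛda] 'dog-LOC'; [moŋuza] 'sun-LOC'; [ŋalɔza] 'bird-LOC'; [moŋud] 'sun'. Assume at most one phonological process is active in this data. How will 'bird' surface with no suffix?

'sun' shows [z] ~ [d] at the end of the stem ([moŋuza] vs [moŋud]).
Compare 'child', with invariant [d] in [ŋinɛda] and [ŋinɛd]: an analysis with underlying /d/ and a rule producing [z] before the LOC suffix would wrongly predict alternation here too.
The underlying segment must be /z/; voiced fricatives become stops word-finally, yielding [d] there.
From [ŋalɔza] the stem 'bird' is /ŋalɔz/; word-finally this yields [ŋalɔd].

[ŋalɔd]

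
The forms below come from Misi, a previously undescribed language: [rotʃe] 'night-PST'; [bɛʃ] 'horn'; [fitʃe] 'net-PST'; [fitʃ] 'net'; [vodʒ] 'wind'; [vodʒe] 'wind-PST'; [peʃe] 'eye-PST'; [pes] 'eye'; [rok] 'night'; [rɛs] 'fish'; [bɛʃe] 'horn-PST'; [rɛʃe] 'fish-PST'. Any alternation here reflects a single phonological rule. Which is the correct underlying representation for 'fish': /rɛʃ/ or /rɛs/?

/rɛs/

The root 'fish' surfaces as [rɛs] and [rɛʃe], with a stem-final [s] ~ [ʃ] alternation.
Compare 'horn', with invariant [ʃ] in [bɛʃ] and [bɛʃe]: an analysis with underlying /ʃ/ and a rule producing [s] in isolation would wrongly predict alternation here too.
Therefore /s/ is basic and [ʃ] is derived by palatalization before a front vowel (/k/ and /s/ become palato-alveolar [tʃ] and [ʃ] before a front vowel).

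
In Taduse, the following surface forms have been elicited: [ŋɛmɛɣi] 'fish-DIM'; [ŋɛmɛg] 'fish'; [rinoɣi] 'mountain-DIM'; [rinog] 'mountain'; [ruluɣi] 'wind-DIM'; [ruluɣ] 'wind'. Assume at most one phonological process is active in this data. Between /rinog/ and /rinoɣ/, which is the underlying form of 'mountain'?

'mountain' shows [ɣ] ~ [g] at the end of the stem ([rinoɣi] vs [rinog]).
But 'wind' keeps [ɣ] in both environments ([ruluɣi], [ruluɣ]), so there is no rule changing /ɣ/ to [g] in isolation.
The alternation reflects intervocalic spirantization: voiced stops become fricatives between vowels. /g/ is underlying.

/rinog/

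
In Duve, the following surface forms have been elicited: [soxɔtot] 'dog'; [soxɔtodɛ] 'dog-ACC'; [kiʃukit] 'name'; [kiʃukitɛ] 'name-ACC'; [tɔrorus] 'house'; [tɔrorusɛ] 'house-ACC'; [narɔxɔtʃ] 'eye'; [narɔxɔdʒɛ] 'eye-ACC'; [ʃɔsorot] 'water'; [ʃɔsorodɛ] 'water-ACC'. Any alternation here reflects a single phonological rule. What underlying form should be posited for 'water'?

'water' shows [t] ~ [d] at the end of the stem ([ʃɔsorot] vs [ʃɔsorodɛ]).
But 'name' keeps [t] in both environments ([kiʃukit], [kiʃukitɛ]), so there is no rule changing /t/ to [d] before the ACC suffix.
The alternation reflects word-final obstruent devoicing: voiced obstruents become voiceless word-finally. /d/ is underlying.

/ʃɔsorod/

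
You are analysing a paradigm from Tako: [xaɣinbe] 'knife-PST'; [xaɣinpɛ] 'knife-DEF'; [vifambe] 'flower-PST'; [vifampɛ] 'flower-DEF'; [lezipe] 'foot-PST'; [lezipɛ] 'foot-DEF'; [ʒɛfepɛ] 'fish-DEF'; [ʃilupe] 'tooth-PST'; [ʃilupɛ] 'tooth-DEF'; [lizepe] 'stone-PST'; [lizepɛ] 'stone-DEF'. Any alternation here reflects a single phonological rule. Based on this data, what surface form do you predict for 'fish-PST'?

The PST morpheme has two allomorphs, [-be] and [-pe].
The DEF suffix, which begins with [p], is invariant after every stem; so [p] is not altered by any rule here.
So the underlying form is /-be/, and voiced stops become voiceless after a vowel.
After 'fish', which ends in a vowel, the suffix surfaces as [-pe], giving [ʒɛfepe].

[ʒɛfepe]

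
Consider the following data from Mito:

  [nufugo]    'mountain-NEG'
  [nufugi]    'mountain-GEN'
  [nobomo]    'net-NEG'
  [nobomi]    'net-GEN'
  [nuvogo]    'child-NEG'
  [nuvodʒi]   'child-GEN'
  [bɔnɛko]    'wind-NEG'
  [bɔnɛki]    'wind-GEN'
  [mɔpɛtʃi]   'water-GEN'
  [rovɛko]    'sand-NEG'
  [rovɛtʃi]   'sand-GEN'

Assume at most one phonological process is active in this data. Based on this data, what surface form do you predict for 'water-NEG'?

In [rovɛko] and [rovɛtʃi] the final segment of 'sand' alternates: [k] ~ [tʃ].
The stem 'wind' ([bɔnɛko], [bɔnɛki]) shows [k] unchanged in both environments, so [k] cannot be basic with [tʃ] derived before the GEN suffix.
The alternation reflects depalatalization: palato-alveolar /tʃ/ and /dʒ/ become [k] and [g] when no front vowel follows. /tʃ/ is underlying.
The one attested form of 'water', [mɔpɛtʃi], shows underlying /mɔpɛtʃ/. Applying the same rule when no front vowel follows gives [mɔpɛko].

[mɔpɛko]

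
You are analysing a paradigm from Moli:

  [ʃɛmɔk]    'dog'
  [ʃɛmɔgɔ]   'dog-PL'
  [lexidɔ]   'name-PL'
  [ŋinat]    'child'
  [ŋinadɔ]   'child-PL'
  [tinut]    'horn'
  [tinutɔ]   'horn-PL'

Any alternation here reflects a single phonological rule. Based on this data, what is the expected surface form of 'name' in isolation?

[lexit]

'child' shows [t] ~ [d] at the end of the stem ([ŋinat] vs [ŋinadɔ]).
If /t/ were underlying and a rule turned it into [d] before the PL suffix, 'horn' would also alternate; but it has [t] in both [tinut] and [tinutɔ].
The alternation reflects word-final obstruent devoicing: voiced obstruents become voiceless word-finally. /d/ is underlying.
From [lexidɔ] the stem 'name' is /lexid/; word-finally this yields [lexit].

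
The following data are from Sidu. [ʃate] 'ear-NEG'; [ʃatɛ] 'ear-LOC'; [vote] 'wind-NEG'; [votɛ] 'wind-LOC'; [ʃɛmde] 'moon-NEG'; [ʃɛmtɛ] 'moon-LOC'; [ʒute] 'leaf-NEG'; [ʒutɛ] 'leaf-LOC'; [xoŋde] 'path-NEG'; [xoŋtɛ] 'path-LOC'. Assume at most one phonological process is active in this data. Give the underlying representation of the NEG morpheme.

/-de/

The NEG morpheme has two allomorphs, [-de] and [-te].
The LOC suffix, which begins with [t], is invariant after every stem; so [t] is not altered by any rule here.
The NEG suffix is therefore /-de/ underlyingly, with post-vocalic devoicing: voiced stops become voiceless after a vowel.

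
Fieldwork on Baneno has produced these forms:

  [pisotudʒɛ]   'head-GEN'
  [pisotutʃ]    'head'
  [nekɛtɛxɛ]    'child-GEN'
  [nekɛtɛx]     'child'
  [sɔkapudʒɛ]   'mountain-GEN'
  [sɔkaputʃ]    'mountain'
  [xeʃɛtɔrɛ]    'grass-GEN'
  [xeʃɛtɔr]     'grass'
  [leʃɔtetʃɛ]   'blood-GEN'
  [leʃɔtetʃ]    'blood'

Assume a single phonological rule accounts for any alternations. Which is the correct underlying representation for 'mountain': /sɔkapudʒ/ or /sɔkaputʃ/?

/sɔkapudʒ/

The stem for 'mountain' ends in [dʒ] in [sɔkapudʒɛ] but [tʃ] in [sɔkaputʃ].
But 'blood' keeps [tʃ] in both environments ([leʃɔtetʃɛ], [leʃɔtetʃ]), so there is no rule changing /tʃ/ to [dʒ] before the GEN suffix.
So /dʒ/ is underlying, and a rule of word-final obstruent devoicing — voiced obstruents become voiceless word-finally — gives [tʃ].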